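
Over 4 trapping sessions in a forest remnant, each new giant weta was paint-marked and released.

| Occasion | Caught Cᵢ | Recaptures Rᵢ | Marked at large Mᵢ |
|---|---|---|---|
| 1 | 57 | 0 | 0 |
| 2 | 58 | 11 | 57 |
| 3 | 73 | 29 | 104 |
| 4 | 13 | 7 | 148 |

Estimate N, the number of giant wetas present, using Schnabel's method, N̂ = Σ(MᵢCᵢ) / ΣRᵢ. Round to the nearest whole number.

N ≈ 273

Σ MᵢCᵢ = 0·57 + 57·58 + 104·73 + 148·13 = 0 + 3306 + 7592 + 1924 = 12822
Σ Rᵢ = 0 + 11 + 29 + 7 = 47
N̂ = 12822 / 47 ≈ 272.8 → 273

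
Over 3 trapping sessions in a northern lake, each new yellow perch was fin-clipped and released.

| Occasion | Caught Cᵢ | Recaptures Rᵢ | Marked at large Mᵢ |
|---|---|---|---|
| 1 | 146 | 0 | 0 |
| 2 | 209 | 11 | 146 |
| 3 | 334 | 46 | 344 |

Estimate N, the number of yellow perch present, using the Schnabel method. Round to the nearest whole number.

Σ MᵢCᵢ = 0·146 + 146·209 + 344·334 = 0 + 30514 + 114896 = 145410
Σ Rᵢ = 0 + 11 + 46 = 57
N̂ = 145410 / 57 ≈ 2551.1 → 2551

N ≈ 2551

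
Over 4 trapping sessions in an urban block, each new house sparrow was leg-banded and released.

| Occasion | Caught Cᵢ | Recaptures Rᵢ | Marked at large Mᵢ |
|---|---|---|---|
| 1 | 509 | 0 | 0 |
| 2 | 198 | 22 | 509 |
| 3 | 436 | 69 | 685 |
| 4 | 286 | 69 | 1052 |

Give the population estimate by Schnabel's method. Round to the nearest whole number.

N ≈ 4377

Σ MᵢCᵢ = 0·509 + 509·198 + 685·436 + 1052·286 = 0 + 100782 + 298660 + 300872 = 700314
Σ Rᵢ = 0 + 22 + 69 + 69 = 160
N̂ = 700314 / 160 ≈ 4377.0 → 4377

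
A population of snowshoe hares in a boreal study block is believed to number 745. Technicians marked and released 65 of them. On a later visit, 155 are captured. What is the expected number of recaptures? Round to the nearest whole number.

expected recaptures ≈ 14

Expected recaptures E[R] = M·C / N.
E[R] = 65 × 155 / 745 = 10075 / 745 ≈ 13.5 → 14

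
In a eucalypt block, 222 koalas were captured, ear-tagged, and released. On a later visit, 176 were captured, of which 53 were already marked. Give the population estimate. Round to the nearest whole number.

N ≈ 737

Lincoln-Petersen assumes M/N = R/C, so N = M·C / R.
N = (222 × 176) / 53 = 39072 / 53 ≈ 737.2 → 737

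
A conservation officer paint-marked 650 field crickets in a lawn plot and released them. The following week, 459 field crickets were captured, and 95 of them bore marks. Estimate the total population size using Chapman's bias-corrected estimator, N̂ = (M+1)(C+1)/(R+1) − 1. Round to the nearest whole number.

N̂ = (650+1)(459+1)/(95+1) − 1 = 651·460/96 − 1
= 299460/96 − 1 ≈ 3119.4 − 1 ≈ 3118.4 → 3118

N ≈ 3118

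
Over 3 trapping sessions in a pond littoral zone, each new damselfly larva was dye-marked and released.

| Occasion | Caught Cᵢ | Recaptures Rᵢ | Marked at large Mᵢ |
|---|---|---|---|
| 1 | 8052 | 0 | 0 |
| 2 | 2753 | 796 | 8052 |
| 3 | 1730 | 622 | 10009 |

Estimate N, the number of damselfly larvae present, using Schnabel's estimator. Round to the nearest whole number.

Σ MᵢCᵢ = 0·8052 + 8052·2753 + 10009·1730 = 0 + 22167156 + 17315570 = 39482726
Σ Rᵢ = 0 + 796 + 622 = 1418
N̂ = 39482726 / 1418 ≈ 27844.0 → 27844

N ≈ 27,844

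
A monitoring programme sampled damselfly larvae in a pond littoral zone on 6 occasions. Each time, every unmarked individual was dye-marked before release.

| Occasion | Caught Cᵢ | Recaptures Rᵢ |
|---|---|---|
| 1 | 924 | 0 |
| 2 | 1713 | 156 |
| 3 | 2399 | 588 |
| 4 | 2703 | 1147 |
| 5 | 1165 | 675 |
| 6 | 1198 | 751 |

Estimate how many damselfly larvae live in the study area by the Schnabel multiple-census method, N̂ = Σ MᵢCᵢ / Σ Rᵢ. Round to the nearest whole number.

Marked at large before each occasion: Mᵢ = Σⱼ<ᵢ (Cⱼ − Rⱼ) → M1=0, M2=924, M3=2481, M4=4292, M5=5848, M6=6338
Σ MᵢCᵢ = 0·924 + 924·1713 + 2481·2399 + 4292·2703 + 5848·1165 + 6338·1198 = 0 + 1582812 + 5951919 + 11601276 + 6812920 + 7592924 = 33541851
Σ Rᵢ = 0 + 156 + 588 + 1147 + 675 + 751 = 3317
N̂ = 33541851 / 3317 ≈ 10112.1 → 10112

N ≈ 10,112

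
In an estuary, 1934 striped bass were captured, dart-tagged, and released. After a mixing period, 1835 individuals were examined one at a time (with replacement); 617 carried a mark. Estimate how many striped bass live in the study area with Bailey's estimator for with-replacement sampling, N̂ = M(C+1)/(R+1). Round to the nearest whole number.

N ≈ 5746

N̂ = 1934·(1835+1)/(617+1) = 1934·1836/618 = 3550824/618 ≈ 5745.7 → 5746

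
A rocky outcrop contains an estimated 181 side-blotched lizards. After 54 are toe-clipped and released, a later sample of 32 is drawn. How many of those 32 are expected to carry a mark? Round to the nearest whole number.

expected recaptures ≈ 10

Expected recaptures E[R] = M·C / N.
E[R] = 54 × 32 / 181 = 1728 / 181 ≈ 9.5 → 10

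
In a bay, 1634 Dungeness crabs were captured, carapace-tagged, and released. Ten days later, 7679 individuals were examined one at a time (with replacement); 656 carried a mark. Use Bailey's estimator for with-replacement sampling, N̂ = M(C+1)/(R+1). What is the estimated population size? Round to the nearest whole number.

N ≈ 19,101

N̂ = 1634·(7679+1)/(656+1) = 1634·7680/657 = 12549120/657 ≈ 19100.6 → 19101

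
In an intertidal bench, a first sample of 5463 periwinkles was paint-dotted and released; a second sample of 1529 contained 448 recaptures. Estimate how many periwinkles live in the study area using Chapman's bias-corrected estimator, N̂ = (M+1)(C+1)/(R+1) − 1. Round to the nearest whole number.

N ≈ 18,618

N̂ = (5463+1)(1529+1)/(448+1) − 1 = 5464·1530/449 − 1
= 8359920/449 − 1 ≈ 18619.0 − 1 ≈ 18618.0 → 18618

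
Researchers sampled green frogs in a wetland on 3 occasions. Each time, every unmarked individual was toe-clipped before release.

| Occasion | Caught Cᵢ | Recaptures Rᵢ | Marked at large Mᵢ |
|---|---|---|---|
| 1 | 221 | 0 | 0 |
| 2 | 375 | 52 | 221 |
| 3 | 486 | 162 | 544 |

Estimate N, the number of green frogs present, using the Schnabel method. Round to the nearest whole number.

Σ MᵢCᵢ = 0·221 + 221·375 + 544·486 = 0 + 82875 + 264384 = 347259
Σ Rᵢ = 0 + 52 + 162 = 214
N̂ = 347259 / 214 ≈ 1622.7 → 1623

N ≈ 1623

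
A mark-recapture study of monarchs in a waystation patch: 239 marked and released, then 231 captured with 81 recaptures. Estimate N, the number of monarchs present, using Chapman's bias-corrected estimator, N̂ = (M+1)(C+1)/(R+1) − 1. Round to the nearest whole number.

N̂ = (239+1)(231+1)/(81+1) − 1 = 240·232/82 − 1
= 55680/82 − 1 ≈ 679.0 − 1 ≈ 678.0 → 678

N ≈ 678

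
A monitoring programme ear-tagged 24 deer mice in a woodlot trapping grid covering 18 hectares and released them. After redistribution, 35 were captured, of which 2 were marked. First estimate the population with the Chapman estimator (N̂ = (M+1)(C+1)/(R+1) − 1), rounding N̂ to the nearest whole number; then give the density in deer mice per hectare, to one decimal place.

density ≈ 16.6 deer mice per hectare

N̂ = 25·36/3 − 1 = 900/3 − 1 = 299
Density = N̂ / area = 299 / 18 ≈ 16.61 → 16.6 per hectare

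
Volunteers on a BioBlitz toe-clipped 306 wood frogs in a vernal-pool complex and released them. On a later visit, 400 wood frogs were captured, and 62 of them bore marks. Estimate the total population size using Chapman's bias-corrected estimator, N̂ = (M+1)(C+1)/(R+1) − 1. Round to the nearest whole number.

N ≈ 1953

N̂ = (306+1)(400+1)/(62+1) − 1 = 307·401/63 − 1
= 123107/63 − 1 ≈ 1954.1 − 1 ≈ 1953.1 → 1953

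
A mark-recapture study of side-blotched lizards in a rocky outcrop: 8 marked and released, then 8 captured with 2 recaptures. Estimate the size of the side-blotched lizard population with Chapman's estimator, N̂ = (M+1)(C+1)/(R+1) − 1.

N = 26

N̂ = (8+1)(8+1)/(2+1) − 1 = 9·9/3 − 1
= 81/3 − 1 = 27 − 1 = 26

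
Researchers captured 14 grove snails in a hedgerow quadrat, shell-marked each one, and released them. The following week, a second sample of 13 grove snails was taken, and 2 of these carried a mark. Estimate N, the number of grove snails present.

N = 91

The marked fraction in the recapture sample should equal the marked fraction in the population: 2/13 = 14/N.
N = (14 × 13) / 2 = 182 / 2 = 91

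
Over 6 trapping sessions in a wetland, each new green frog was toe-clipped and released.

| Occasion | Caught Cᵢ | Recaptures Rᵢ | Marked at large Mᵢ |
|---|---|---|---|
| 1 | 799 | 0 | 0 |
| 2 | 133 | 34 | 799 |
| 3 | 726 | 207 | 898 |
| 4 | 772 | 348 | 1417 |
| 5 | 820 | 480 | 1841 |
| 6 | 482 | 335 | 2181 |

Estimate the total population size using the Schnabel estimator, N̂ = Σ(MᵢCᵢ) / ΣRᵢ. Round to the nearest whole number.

Σ MᵢCᵢ = 0·799 + 799·133 + 898·726 + 1417·772 + 1841·820 + 2181·482 = 0 + 106267 + 651948 + 1093924 + 1509620 + 1051242 = 4413001
Σ Rᵢ = 0 + 34 + 207 + 348 + 480 + 335 = 1404
N̂ = 4413001 / 1404 ≈ 3143.2 → 3143

N ≈ 3143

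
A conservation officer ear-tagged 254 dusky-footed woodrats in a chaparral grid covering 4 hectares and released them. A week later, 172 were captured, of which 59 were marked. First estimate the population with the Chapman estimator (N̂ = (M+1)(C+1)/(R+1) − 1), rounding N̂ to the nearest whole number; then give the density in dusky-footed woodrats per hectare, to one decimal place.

N̂ = 255·173/60 − 1 = 44115/60 − 1 ≈ 734.2 → 734
Density = N̂ / area = 734 / 4 ≈ 183.50 → 183.5 per hectare

density ≈ 183.5 dusky-footed woodrats per hectare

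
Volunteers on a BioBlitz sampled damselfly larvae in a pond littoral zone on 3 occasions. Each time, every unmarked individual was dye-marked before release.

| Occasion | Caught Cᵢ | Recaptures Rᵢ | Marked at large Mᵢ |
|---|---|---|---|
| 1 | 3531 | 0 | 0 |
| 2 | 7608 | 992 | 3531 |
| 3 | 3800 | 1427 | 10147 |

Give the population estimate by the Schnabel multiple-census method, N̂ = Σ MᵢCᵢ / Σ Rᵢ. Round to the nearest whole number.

Σ MᵢCᵢ = 0·3531 + 3531·7608 + 10147·3800 = 0 + 26863848 + 38558600 = 65422448
Σ Rᵢ = 0 + 992 + 1427 = 2419
N̂ = 65422448 / 2419 ≈ 27045.2 → 27045

N ≈ 27,045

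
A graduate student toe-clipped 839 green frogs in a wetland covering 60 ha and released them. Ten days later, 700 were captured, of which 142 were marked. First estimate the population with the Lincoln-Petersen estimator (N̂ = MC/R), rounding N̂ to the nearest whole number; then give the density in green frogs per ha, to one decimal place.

density ≈ 68.9 green frogs per ha

N̂ = 839·700/142 = 587300/142 ≈ 4135.9 → 4136
Density = N̂ / area = 4136 / 60 ≈ 68.93 → 68.9 per ha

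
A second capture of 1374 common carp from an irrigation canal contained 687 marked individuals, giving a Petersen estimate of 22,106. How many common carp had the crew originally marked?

M = 11053

From N = M·C/R: M = N·R / C = 22106·687 / 1374 = 15186822 / 1374 = 11053.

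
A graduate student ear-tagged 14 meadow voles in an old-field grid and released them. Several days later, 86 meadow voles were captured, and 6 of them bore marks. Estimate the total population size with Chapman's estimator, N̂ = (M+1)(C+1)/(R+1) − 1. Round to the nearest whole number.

N ≈ 185

N̂ = (14+1)(86+1)/(6+1) − 1 = 15·87/7 − 1
= 1305/7 − 1 ≈ 186.4 − 1 ≈ 185.4 → 185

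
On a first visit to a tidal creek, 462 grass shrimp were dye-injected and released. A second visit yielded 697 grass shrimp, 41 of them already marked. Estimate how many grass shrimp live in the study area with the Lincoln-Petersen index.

N = 7854

N = (462 × 697) / 41 = 322014 / 41 = 7854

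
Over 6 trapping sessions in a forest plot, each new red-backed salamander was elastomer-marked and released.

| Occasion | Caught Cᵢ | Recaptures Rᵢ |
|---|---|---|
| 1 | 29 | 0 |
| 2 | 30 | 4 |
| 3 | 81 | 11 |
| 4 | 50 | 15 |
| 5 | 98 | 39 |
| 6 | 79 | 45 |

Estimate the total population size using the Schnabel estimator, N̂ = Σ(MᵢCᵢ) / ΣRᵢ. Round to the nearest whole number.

Marked at large before each occasion: Mᵢ = Σⱼ<ᵢ (Cⱼ − Rⱼ) → M1=0, M2=29, M3=55, M4=125, M5=160, M6=219
Σ MᵢCᵢ = 0·29 + 29·30 + 55·81 + 125·50 + 160·98 + 219·79 = 0 + 870 + 4455 + 6250 + 15680 + 17301 = 44556
Σ Rᵢ = 0 + 4 + 11 + 15 + 39 + 45 = 114
N̂ = 44556 / 114 ≈ 390.8 → 391

N ≈ 391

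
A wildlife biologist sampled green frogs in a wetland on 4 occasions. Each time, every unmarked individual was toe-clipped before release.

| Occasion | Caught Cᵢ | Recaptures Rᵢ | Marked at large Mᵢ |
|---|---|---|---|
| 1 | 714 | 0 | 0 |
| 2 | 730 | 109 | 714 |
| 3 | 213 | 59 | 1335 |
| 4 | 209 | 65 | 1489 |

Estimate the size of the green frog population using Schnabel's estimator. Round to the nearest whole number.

N ≈ 4793

Σ MᵢCᵢ = 0·714 + 714·730 + 1335·213 + 1489·209 = 0 + 521220 + 284355 + 311201 = 1116776
Σ Rᵢ = 0 + 109 + 59 + 65 = 233
N̂ = 1116776 / 233 ≈ 4793.0 → 4793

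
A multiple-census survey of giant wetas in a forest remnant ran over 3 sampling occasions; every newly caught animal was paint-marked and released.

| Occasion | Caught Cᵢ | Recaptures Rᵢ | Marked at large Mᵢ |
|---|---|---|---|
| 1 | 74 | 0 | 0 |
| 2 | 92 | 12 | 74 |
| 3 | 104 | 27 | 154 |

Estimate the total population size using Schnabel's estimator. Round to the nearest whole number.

Σ MᵢCᵢ = 0·74 + 74·92 + 154·104 = 0 + 6808 + 16016 = 22824
Σ Rᵢ = 0 + 12 + 27 = 39
N̂ = 22824 / 39 ≈ 585.2 → 585

N ≈ 585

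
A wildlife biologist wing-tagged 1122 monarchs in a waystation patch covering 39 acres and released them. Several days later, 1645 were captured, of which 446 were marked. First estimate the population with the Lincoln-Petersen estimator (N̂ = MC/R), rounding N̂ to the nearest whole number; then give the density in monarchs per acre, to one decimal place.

N̂ = 1122·1645/446 = 1845690/446 ≈ 4138.3 → 4138
Density = N̂ / area = 4138 / 39 ≈ 106.10 → 106.1 per acre

density ≈ 106.1 monarchs per acre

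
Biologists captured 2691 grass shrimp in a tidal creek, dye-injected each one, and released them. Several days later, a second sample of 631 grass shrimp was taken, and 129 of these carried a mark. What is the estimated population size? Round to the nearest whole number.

Lincoln-Petersen assumes M/N = R/C, so N = M·C / R.
N = (2691 × 631) / 129 = 1698021 / 129 ≈ 13163.0 → 13163

N ≈ 13,163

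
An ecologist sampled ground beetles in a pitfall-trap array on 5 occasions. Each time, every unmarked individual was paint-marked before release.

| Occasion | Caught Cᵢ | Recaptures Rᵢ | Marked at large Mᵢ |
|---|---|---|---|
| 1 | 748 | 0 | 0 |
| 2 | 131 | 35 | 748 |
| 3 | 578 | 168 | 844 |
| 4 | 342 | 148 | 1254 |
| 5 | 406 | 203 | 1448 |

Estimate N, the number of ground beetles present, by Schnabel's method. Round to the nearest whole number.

N ≈ 2893

Σ MᵢCᵢ = 0·748 + 748·131 + 844·578 + 1254·342 + 1448·406 = 0 + 97988 + 487832 + 428868 + 587888 = 1602576
Σ Rᵢ = 0 + 35 + 168 + 148 + 203 = 554
N̂ = 1602576 / 554 ≈ 2892.7 → 2893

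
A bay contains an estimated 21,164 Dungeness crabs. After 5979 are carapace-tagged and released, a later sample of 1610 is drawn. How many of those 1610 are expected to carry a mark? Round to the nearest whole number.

expected recaptures ≈ 455

The marked fraction of the population is 5979/21164, so in a sample of 1610 expect C·(M/N) marked.
E[R] = 5979 × 1610 / 21164 = 9626190 / 21164 ≈ 454.8 → 455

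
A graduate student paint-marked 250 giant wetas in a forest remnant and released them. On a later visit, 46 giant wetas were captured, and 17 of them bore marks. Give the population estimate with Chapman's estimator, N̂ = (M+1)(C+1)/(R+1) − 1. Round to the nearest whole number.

N ≈ 654

N̂ = (250+1)(46+1)/(17+1) − 1 = 251·47/18 − 1
= 11797/18 − 1 ≈ 655.4 − 1 ≈ 654.4 → 654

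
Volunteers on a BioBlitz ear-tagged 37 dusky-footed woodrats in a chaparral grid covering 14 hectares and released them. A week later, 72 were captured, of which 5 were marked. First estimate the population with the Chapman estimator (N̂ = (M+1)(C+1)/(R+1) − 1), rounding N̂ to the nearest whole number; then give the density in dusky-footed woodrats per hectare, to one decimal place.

N̂ = 38·73/6 − 1 = 2774/6 − 1 ≈ 461.3 → 461
Density = N̂ / area = 461 / 14 ≈ 32.93 → 32.9 per hectare

density ≈ 32.9 dusky-footed woodrats per hectare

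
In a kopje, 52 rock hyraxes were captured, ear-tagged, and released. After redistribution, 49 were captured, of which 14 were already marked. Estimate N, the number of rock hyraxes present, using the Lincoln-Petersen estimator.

N = (52 × 49) / 14 = 2548 / 14 = 182

N = 182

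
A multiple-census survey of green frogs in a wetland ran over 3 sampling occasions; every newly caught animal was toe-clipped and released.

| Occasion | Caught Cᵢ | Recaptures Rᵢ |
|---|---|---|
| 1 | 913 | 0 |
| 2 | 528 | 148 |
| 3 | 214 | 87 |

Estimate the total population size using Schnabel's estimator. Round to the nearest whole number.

Marked at large before each occasion: Mᵢ = Σⱼ<ᵢ (Cⱼ − Rⱼ) → M1=0, M2=913, M3=1293
Σ MᵢCᵢ = 0·913 + 913·528 + 1293·214 = 0 + 482064 + 276702 = 758766
Σ Rᵢ = 0 + 148 + 87 = 235
N̂ = 758766 / 235 ≈ 3228.8 → 3229

N ≈ 3229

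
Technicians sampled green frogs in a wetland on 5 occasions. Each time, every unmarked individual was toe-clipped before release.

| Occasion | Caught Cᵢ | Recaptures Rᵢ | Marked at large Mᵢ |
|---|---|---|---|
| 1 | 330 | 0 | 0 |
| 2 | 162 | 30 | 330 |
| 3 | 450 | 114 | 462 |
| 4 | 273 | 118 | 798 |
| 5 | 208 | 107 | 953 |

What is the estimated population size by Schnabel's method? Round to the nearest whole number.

N ≈ 1836

Σ MᵢCᵢ = 0·330 + 330·162 + 462·450 + 798·273 + 953·208 = 0 + 53460 + 207900 + 217854 + 198224 = 677438
Σ Rᵢ = 0 + 30 + 114 + 118 + 107 = 369
N̂ = 677438 / 369 ≈ 1835.9 → 1836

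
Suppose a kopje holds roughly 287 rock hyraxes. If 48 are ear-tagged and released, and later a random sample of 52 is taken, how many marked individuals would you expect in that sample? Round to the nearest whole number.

expected recaptures ≈ 9

The marked fraction of the population is 48/287, so in a sample of 52 expect C·(M/N) marked.
E[R] = 48 × 52 / 287 = 2496 / 287 ≈ 8.7 → 9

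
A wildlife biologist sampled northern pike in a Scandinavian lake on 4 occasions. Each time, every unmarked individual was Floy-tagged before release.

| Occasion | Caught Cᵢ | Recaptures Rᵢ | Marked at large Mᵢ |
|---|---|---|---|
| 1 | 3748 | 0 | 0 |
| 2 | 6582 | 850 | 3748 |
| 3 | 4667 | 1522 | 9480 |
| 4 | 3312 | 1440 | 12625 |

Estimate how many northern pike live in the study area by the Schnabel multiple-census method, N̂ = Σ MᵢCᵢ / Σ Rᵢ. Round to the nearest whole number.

N ≈ 29,047

Σ MᵢCᵢ = 0·3748 + 3748·6582 + 9480·4667 + 12625·3312 = 0 + 24669336 + 44243160 + 41814000 = 110726496
Σ Rᵢ = 0 + 850 + 1522 + 1440 = 3812
N̂ = 110726496 / 3812 ≈ 29046.8 → 29047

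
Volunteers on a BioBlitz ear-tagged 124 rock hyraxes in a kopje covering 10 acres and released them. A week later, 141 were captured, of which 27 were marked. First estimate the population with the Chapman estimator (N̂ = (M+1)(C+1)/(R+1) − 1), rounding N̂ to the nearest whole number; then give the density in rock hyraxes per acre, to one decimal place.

N̂ = 125·142/28 − 1 = 17750/28 − 1 ≈ 632.9 → 633
Density = N̂ / area = 633 / 10 ≈ 63.30 → 63.3 per acre

density ≈ 63.3 rock hyraxes per acre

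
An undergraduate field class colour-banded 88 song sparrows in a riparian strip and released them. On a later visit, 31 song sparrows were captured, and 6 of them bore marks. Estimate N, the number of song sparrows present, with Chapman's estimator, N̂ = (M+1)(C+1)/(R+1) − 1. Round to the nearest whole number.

N̂ = (88+1)(31+1)/(6+1) − 1 = 89·32/7 − 1
= 2848/7 − 1 ≈ 406.9 − 1 ≈ 405.9 → 406

N ≈ 406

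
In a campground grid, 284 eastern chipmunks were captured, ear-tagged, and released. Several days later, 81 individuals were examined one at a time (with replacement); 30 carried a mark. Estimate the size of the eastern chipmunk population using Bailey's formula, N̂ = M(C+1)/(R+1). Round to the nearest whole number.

N ≈ 751

N̂ = 284·(81+1)/(30+1) = 284·82/31 = 23288/31 ≈ 751.2 → 751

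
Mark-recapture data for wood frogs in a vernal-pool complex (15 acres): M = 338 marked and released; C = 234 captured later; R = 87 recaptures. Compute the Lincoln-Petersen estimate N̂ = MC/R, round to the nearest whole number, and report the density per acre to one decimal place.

density ≈ 60.6 wood frogs per acre

N̂ = 338·234/87 = 79092/87 ≈ 909.1 → 909
Density = N̂ / area = 909 / 15 ≈ 60.60 → 60.6 per acre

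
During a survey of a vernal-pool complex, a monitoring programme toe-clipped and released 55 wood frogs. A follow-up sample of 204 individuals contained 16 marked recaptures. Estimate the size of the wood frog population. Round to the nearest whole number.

N = (55 × 204) / 16 = 11220 / 16 ≈ 701.2 → 701

N ≈ 701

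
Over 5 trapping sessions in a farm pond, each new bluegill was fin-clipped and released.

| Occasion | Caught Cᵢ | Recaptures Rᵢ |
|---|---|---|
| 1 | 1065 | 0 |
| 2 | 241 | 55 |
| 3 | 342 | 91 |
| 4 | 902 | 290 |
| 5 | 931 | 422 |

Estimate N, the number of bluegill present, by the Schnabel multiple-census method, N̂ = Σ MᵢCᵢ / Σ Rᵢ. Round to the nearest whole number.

N ≈ 4671

Marked at large before each occasion: Mᵢ = Σⱼ<ᵢ (Cⱼ − Rⱼ) → M1=0, M2=1065, M3=1251, M4=1502, M5=2114
Σ MᵢCᵢ = 0·1065 + 1065·241 + 1251·342 + 1502·902 + 2114·931 = 0 + 256665 + 427842 + 1354804 + 1968134 = 4007445
Σ Rᵢ = 0 + 55 + 91 + 290 + 422 = 858
N̂ = 4007445 / 858 ≈ 4670.7 → 4671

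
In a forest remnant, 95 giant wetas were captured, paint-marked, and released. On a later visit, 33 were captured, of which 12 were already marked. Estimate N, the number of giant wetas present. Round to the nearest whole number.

N ≈ 261

N = (95 × 33) / 12 = 3135 / 12 ≈ 261.2 → 261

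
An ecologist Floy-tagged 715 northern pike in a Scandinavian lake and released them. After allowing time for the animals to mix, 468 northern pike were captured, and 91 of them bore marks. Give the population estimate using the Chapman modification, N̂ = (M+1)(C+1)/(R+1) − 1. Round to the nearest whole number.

N̂ = (715+1)(468+1)/(91+1) − 1 = 716·469/92 − 1
= 335804/92 − 1 ≈ 3650.0 − 1 ≈ 3649.0 → 3649

N ≈ 3649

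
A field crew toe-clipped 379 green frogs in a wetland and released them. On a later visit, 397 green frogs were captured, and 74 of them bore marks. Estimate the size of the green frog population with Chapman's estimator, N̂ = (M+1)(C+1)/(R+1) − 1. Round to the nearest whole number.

N ≈ 2016

N̂ = (379+1)(397+1)/(74+1) − 1 = 380·398/75 − 1
= 151240/75 − 1 ≈ 2016.5 − 1 ≈ 2015.5 → 2016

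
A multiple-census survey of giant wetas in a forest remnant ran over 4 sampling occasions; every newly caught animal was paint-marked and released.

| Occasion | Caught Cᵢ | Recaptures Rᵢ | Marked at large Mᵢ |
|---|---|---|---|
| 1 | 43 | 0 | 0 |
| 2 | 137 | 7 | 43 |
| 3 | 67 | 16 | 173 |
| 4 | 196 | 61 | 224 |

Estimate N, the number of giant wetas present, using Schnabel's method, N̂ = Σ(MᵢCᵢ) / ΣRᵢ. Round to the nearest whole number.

Σ MᵢCᵢ = 0·43 + 43·137 + 173·67 + 224·196 = 0 + 5891 + 11591 + 43904 = 61386
Σ Rᵢ = 0 + 7 + 16 + 61 = 84
N̂ = 61386 / 84 ≈ 730.8 → 731

N ≈ 731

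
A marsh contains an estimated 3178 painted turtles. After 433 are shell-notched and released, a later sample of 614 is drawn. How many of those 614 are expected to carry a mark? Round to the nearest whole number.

expected recaptures ≈ 84

Expected recaptures E[R] = M·C / N.
E[R] = 433 × 614 / 3178 = 265862 / 3178 ≈ 83.7 → 84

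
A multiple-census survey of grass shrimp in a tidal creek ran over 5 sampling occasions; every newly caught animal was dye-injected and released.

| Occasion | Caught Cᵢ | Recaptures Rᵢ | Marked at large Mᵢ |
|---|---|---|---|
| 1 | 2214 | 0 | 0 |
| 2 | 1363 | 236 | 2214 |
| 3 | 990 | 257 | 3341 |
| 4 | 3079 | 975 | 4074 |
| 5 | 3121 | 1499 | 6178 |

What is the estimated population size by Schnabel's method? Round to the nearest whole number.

Σ MᵢCᵢ = 0·2214 + 2214·1363 + 3341·990 + 4074·3079 + 6178·3121 = 0 + 3017682 + 3307590 + 12543846 + 19281538 = 38150656
Σ Rᵢ = 0 + 236 + 257 + 975 + 1499 = 2967
N̂ = 38150656 / 2967 ≈ 12858.3 → 12858

N ≈ 12,858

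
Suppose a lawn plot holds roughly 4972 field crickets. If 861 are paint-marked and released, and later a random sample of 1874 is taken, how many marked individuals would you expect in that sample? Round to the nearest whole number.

The marked fraction of the population is 861/4972, so in a sample of 1874 expect C·(M/N) marked.
E[R] = 861 × 1874 / 4972 = 1613514 / 4972 ≈ 324.5 → 325

expected recaptures ≈ 325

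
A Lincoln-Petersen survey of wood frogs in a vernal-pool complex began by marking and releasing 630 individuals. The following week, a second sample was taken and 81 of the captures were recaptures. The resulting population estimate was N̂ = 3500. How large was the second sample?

From N = M·C/R: C = N·R / M = 3500·81 / 630 = 283500 / 630 = 450.

C = 450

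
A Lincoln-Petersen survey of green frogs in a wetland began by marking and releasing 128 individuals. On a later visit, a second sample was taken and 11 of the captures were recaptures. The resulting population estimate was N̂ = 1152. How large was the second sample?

C = 99

From N = M·C/R: C = N·R / M = 1152·11 / 128 = 12672 / 128 = 99.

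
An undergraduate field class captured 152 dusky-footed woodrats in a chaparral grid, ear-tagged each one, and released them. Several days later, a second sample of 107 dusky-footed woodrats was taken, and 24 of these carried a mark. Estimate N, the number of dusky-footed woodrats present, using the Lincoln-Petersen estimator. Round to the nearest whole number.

N = (152 × 107) / 24 = 16264 / 24 ≈ 677.7 → 678

N ≈ 678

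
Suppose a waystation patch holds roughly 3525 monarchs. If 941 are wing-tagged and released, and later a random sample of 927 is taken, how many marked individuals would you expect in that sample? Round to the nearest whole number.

Expected recaptures E[R] = M·C / N.
E[R] = 941 × 927 / 3525 = 872307 / 3525 ≈ 247.46 → 247

expected recaptures ≈ 247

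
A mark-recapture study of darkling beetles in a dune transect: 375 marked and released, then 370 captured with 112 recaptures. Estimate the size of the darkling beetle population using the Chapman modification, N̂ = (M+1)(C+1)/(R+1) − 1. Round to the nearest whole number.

N̂ = (375+1)(370+1)/(112+1) − 1 = 376·371/113 − 1
= 139496/113 − 1 ≈ 1234.48 − 1 ≈ 1233.48 → 1233

N ≈ 1233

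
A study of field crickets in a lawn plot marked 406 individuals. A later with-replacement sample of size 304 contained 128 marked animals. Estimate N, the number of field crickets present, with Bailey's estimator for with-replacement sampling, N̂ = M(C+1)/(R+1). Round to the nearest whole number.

N̂ = 406·(304+1)/(128+1) = 406·305/129 = 123830/129 ≈ 959.9 → 960

N ≈ 960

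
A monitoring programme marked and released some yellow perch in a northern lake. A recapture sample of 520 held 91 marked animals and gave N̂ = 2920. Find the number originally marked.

From N = M·C/R: M = N·R / C = 2920·91 / 520 = 265720 / 520 = 511.

M = 511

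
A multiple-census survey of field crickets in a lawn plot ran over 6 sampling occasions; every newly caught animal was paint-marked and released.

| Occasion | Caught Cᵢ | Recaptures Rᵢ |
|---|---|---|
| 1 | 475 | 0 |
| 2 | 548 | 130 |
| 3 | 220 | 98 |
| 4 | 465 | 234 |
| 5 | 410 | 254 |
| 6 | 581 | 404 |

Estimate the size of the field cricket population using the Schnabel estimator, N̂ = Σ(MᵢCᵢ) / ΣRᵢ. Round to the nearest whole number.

Marked at large before each occasion: Mᵢ = Σⱼ<ᵢ (Cⱼ − Rⱼ) → M1=0, M2=475, M3=893, M4=1015, M5=1246, M6=1402
Σ MᵢCᵢ = 0·475 + 475·548 + 893·220 + 1015·465 + 1246·410 + 1402·581 = 0 + 260300 + 196460 + 471975 + 510860 + 814562 = 2254157
Σ Rᵢ = 0 + 130 + 98 + 234 + 254 + 404 = 1120
N̂ = 2254157 / 1120 ≈ 2012.6 → 2013

N ≈ 2013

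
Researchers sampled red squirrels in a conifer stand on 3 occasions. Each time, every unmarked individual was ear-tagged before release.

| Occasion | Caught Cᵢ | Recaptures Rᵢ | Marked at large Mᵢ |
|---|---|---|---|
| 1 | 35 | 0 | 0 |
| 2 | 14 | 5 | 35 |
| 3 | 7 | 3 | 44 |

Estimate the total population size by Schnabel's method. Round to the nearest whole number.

N ≈ 100

Σ MᵢCᵢ = 0·35 + 35·14 + 44·7 = 0 + 490 + 308 = 798
Σ Rᵢ = 0 + 5 + 3 = 8
N̂ = 798 / 8 ≈ 99.8 → 100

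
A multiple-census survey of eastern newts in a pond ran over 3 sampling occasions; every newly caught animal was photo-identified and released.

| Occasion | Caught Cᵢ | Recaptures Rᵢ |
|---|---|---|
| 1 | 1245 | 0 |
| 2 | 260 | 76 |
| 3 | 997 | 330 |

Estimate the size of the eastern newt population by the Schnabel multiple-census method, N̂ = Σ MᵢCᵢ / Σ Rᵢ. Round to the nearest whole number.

N ≈ 4306

Marked at large before each occasion: Mᵢ = Σⱼ<ᵢ (Cⱼ − Rⱼ) → M1=0, M2=1245, M3=1429
Σ MᵢCᵢ = 0·1245 + 1245·260 + 1429·997 = 0 + 323700 + 1424713 = 1748413
Σ Rᵢ = 0 + 76 + 330 = 406
N̂ = 1748413 / 406 ≈ 4306.4 → 4306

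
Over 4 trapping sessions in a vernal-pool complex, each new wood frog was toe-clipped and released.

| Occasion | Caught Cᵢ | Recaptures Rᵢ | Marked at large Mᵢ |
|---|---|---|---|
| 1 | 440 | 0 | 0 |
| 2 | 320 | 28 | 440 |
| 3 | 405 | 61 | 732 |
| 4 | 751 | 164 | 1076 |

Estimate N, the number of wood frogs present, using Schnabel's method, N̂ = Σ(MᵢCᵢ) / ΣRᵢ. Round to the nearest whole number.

N ≈ 4922

Σ MᵢCᵢ = 0·440 + 440·320 + 732·405 + 1076·751 = 0 + 140800 + 296460 + 808076 = 1245336
Σ Rᵢ = 0 + 28 + 61 + 164 = 253
N̂ = 1245336 / 253 ≈ 4922.3 → 4922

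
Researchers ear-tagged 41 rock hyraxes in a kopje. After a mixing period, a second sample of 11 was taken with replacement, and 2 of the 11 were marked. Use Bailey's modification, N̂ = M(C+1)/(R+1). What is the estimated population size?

N̂ = 41·(11+1)/(2+1) = 41·12/3 = 492/3 = 164

N = 164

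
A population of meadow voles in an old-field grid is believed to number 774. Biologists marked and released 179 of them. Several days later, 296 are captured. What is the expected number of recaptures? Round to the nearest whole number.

expected recaptures ≈ 68

Expected recaptures E[R] = M·C / N.
E[R] = 179 × 296 / 774 = 52984 / 774 ≈ 68.45 → 68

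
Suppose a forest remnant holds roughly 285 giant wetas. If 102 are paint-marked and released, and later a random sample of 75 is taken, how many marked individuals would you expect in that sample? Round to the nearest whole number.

expected recaptures ≈ 27

Expected recaptures E[R] = M·C / N.
E[R] = 102 × 75 / 285 = 7650 / 285 ≈ 26.8 → 27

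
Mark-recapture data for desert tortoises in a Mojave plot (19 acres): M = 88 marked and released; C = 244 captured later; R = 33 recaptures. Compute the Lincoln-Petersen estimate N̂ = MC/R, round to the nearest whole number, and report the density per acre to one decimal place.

N̂ = 88·244/33 = 21472/33 ≈ 650.7 → 651
Density = N̂ / area = 651 / 19 ≈ 34.26 → 34.3 per acre

density ≈ 34.3 desert tortoises per acre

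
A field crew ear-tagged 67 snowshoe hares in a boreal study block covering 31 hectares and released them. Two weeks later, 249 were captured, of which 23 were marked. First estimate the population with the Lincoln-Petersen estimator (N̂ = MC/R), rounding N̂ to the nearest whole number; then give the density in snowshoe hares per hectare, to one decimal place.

N̂ = 67·249/23 = 16683/23 ≈ 725.3 → 725
Density = N̂ / area = 725 / 31 ≈ 23.39 → 23.4 per hectare

density ≈ 23.4 snowshoe hares per hectare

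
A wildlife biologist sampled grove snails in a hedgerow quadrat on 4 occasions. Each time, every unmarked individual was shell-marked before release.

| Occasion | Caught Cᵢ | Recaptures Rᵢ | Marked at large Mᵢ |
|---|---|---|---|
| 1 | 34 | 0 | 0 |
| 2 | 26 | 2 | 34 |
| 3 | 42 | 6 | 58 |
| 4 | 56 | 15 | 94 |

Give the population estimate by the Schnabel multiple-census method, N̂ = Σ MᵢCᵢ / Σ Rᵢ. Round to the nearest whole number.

Σ MᵢCᵢ = 0·34 + 34·26 + 58·42 + 94·56 = 0 + 884 + 2436 + 5264 = 8584
Σ Rᵢ = 0 + 2 + 6 + 15 = 23
N̂ = 8584 / 23 ≈ 373.2 → 373

N ≈ 373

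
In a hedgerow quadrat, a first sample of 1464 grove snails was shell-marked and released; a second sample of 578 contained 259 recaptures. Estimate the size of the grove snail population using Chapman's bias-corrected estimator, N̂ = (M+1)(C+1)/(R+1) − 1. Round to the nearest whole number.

N ≈ 3261

N̂ = (1464+1)(578+1)/(259+1) − 1 = 1465·579/260 − 1
= 848235/260 − 1 ≈ 3262.4 − 1 ≈ 3261.4 → 3261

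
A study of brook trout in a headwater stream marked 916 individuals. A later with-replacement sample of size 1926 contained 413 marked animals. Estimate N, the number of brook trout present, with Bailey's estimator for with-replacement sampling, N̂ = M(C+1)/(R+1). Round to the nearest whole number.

N̂ = 916·(1926+1)/(413+1) = 916·1927/414 = 1765132/414 ≈ 4263.6 → 4264

N ≈ 4264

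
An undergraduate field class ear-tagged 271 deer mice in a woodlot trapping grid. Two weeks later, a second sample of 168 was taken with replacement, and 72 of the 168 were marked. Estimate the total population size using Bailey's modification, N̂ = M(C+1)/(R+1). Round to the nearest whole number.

N̂ = 271·(168+1)/(72+1) = 271·169/73 = 45799/73 ≈ 627.4 → 627

N ≈ 627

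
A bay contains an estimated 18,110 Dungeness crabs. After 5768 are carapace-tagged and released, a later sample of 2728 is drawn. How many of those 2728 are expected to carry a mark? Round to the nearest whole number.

Expected recaptures E[R] = M·C / N.
E[R] = 5768 × 2728 / 18110 = 15735104 / 18110 ≈ 868.9 → 869

expected recaptures ≈ 869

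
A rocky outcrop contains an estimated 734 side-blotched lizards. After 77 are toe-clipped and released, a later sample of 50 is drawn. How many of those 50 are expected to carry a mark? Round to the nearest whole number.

expected recaptures ≈ 5

The marked fraction of the population is 77/734, so in a sample of 50 expect C·(M/N) marked.
E[R] = 77 × 50 / 734 = 3850 / 734 ≈ 5.2 → 5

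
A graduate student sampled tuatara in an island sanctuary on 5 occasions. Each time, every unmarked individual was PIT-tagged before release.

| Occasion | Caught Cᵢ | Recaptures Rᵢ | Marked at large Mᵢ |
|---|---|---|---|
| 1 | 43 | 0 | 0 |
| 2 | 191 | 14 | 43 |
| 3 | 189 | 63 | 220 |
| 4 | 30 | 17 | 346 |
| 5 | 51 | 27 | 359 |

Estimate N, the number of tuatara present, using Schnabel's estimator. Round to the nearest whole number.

Σ MᵢCᵢ = 0·43 + 43·191 + 220·189 + 346·30 + 359·51 = 0 + 8213 + 41580 + 10380 + 18309 = 78482
Σ Rᵢ = 0 + 14 + 63 + 17 + 27 = 121
N̂ = 78482 / 121 ≈ 648.6 → 649

N ≈ 649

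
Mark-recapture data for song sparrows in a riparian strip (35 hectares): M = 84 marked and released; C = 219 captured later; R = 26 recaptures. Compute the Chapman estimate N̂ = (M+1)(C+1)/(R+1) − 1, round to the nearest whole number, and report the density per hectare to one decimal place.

density ≈ 19.8 song sparrows per hectare

N̂ = 85·220/27 − 1 = 18700/27 − 1 ≈ 691.6 → 692
Density = N̂ / area = 692 / 35 ≈ 19.77 → 19.8 per hectare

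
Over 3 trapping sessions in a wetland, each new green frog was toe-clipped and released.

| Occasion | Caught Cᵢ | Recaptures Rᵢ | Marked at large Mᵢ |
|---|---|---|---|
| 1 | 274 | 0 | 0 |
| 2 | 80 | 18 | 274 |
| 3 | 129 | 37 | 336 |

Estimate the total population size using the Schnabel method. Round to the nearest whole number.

N ≈ 1187

Σ MᵢCᵢ = 0·274 + 274·80 + 336·129 = 0 + 21920 + 43344 = 65264
Σ Rᵢ = 0 + 18 + 37 = 55
N̂ = 65264 / 55 ≈ 1186.6 → 1187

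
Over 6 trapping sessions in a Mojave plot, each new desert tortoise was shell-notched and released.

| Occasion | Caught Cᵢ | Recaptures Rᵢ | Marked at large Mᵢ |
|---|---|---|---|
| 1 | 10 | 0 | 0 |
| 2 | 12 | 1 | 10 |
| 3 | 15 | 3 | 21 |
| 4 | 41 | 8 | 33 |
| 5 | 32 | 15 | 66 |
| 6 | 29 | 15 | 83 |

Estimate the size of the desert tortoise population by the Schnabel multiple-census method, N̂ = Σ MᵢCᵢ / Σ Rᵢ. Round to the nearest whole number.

N ≈ 150

Σ MᵢCᵢ = 0·10 + 10·12 + 21·15 + 33·41 + 66·32 + 83·29 = 0 + 120 + 315 + 1353 + 2112 + 2407 = 6307
Σ Rᵢ = 0 + 1 + 3 + 8 + 15 + 15 = 42
N̂ = 6307 / 42 ≈ 150.2 → 150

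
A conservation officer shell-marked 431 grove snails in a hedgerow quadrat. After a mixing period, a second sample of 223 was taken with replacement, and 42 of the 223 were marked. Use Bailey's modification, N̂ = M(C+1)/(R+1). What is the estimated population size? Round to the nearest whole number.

N̂ = 431·(223+1)/(42+1) = 431·224/43 = 96544/43 ≈ 2245.2 → 2245

N ≈ 2245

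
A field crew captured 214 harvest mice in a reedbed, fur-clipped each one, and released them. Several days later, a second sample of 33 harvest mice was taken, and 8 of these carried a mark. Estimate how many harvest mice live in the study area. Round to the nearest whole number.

N ≈ 883

N = (214 × 33) / 8 = 7062 / 8 ≈ 882.8 → 883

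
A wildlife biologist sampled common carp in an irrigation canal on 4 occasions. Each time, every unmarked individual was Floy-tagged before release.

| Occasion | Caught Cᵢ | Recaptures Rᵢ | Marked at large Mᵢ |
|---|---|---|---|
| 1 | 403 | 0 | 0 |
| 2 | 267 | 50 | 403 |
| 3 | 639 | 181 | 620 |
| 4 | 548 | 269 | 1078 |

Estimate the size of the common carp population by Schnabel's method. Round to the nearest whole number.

N ≈ 2189

Σ MᵢCᵢ = 0·403 + 403·267 + 620·639 + 1078·548 = 0 + 107601 + 396180 + 590744 = 1094525
Σ Rᵢ = 0 + 50 + 181 + 269 = 500
N̂ = 1094525 / 500 ≈ 2189.1 → 2189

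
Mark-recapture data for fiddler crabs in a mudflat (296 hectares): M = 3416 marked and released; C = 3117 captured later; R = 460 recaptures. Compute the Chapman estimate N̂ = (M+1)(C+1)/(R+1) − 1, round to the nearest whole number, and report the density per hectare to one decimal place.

density ≈ 78.1 fiddler crabs per hectare

N̂ = 3417·3118/461 − 1 = 10654206/461 − 1 ≈ 23110.1 → 23110
Density = N̂ / area = 23110 / 296 ≈ 78.07 → 78.1 per hectare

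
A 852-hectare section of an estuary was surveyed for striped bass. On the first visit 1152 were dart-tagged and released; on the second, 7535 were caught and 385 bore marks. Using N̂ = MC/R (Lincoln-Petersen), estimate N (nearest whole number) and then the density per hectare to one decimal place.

density ≈ 26.5 striped bass per hectare

N̂ = 1152·7535/385 = 8680320/385 ≈ 22546.3 → 22546
Density = N̂ / area = 22546 / 852 ≈ 26.46 → 26.5 per hectare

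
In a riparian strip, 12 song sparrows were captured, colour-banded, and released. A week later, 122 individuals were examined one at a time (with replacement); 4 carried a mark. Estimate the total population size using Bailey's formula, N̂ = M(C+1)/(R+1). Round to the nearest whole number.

N ≈ 295

N̂ = 12·(122+1)/(4+1) = 12·123/5 = 1476/5 ≈ 295.2 → 295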